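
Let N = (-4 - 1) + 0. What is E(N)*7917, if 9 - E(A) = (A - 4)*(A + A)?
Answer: -641277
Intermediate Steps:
N = -5 (N = -5 + 0 = -5)
E(A) = 9 - 2*A*(-4 + A) (E(A) = 9 - (A - 4)*(A + A) = 9 - (-4 + A)*2*A = 9 - 2*A*(-4 + A))
E(N)*7917 = (9 - 2*(-5)² + 8*(-5))*7917 = (9 - 2*25 - 40)*7917 = (9 - 50 - 40)*7917 = -81*7917 = -641277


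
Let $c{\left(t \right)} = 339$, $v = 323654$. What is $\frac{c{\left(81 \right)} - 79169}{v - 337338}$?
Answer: $\frac{39415}{6842} \approx 5.7607$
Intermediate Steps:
$\frac{c{\left(81 \right)} - 79169}{v - 337338} = \frac{339 - 79169}{323654 - 337338} = - \frac{78830}{-13684} = \left(-78830\right) \left(- \frac{1}{13684}\right) = \frac{39415}{6842}$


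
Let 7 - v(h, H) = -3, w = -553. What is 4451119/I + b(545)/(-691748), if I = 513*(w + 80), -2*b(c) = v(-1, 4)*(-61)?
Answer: -3079126673957/167851960452 ≈ -18.344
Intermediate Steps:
v(h, H) = 10 (v(h, H) = 7 - 1*(-3) = 7 + 3 = 10)
b(c) = 305 (b(c) = -5*(-61) = -1/2*(-610) = 305)
I = -242649 (I = 513*(-553 + 80) = 513*(-473) = -242649)
4451119/I + b(545)/(-691748) = 4451119/(-242649) + 305/(-691748) = 4451119*(-1/242649) + 305*(-1/691748) = -4451119/242649 - 305/691748 = -3079126673957/167851960452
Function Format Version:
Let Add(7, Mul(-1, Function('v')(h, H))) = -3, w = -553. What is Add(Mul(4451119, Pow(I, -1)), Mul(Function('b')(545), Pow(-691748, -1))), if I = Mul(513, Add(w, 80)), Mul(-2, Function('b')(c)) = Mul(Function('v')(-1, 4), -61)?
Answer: Rational(-3079126673957, 167851960452) ≈ -18.344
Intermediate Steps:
Function('v')(h, H) = 10 (Function('v')(h, H) = Add(7, Mul(-1, -3)) = Add(7, 3) = 10)
Function('b')(c) = 305 (Function('b')(c) = Mul(Rational(-1, 2), Mul(10, -61)) = Mul(Rational(-1, 2), -610) = 305)
I = -242649 (I = Mul(513, Add(-553, 80)) = Mul(513, -473) = -242649)
Add(Mul(4451119, Pow(I, -1)), Mul(Function('b')(545), Pow(-691748, -1))) = Add(Mul(4451119, Pow(-242649, -1)), Mul(305, Pow(-691748, -1))) = Add(Mul(4451119, Rational(-1, 242649)), Mul(305, Rational(-1, 691748))) = Add(Rational(-4451119, 242649), Rational(-305, 691748)) = Rational(-3079126673957, 167851960452)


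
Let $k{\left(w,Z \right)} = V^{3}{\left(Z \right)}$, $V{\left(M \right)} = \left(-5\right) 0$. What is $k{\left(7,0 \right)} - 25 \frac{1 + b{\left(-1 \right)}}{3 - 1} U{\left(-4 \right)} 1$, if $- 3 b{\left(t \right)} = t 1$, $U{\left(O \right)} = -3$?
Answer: $50$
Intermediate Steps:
$V{\left(M \right)} = 0$
$k{\left(w,Z \right)} = 0$ ($k{\left(w,Z \right)} = 0^{3} = 0$)
$b{\left(t \right)} = - \frac{t}{3}$ ($b{\left(t \right)} = - \frac{t 1}{3} = - \frac{t}{3}$)
$k{\left(7,0 \right)} - 25 \frac{1 + b{\left(-1 \right)}}{3 - 1} U{\left(-4 \right)} 1 = 0 - 25 \frac{1 - - \frac{1}{3}}{3 - 1} \left(-3\right) 1 = 0 - 25 \frac{1 + \frac{1}{3}}{2} \left(-3\right) 1 = 0 - 25 \cdot \frac{4}{3} \cdot \frac{1}{2} \left(-3\right) 1 = 0 - 25 \cdot \frac{2}{3} \left(-3\right) 1 = 0 - 25 \left(\left(-2\right) 1\right) = 0 - -50 = 0 + 50 = 50$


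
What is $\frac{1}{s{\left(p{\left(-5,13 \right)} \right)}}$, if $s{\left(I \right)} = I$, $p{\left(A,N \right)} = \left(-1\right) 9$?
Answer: $- \frac{1}{9} \approx -0.11111$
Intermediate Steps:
$p{\left(A,N \right)} = -9$
$\frac{1}{s{\left(p{\left(-5,13 \right)} \right)}} = \frac{1}{-9} = - \frac{1}{9}$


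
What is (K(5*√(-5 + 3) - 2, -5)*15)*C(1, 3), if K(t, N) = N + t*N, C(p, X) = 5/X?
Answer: 125 - 625*I*√2 ≈ 125.0 - 883.88*I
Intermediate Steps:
K(t, N) = N + N*t
(K(5*√(-5 + 3) - 2, -5)*15)*C(1, 3) = (-5*(1 + (5*√(-5 + 3) - 2))*15)*(5/3) = (-5*(1 + (5*√(-2) - 2))*15)*(5*(⅓)) = (-5*(1 + (5*(I*√2) - 2))*15)*(5/3) = (-5*(1 + (5*I*√2 - 2))*15)*(5/3) = (-5*(1 + (-2 + 5*I*√2))*15)*(5/3) = (-5*(-1 + 5*I*√2)*15)*(5/3) = ((5 - 25*I*√2)*15)*(5/3) = (75 - 375*I*√2)*(5/3) = 125 - 625*I*√2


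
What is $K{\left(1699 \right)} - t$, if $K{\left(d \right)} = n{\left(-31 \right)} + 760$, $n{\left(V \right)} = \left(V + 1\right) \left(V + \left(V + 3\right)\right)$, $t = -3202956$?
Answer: $3205486$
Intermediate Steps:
$n{\left(V \right)} = \left(1 + V\right) \left(3 + 2 V\right)$ ($n{\left(V \right)} = \left(1 + V\right) \left(V + \left(3 + V\right)\right) = \left(1 + V\right) \left(3 + 2 V\right)$)
$K{\left(d \right)} = 2530$ ($K{\left(d \right)} = \left(3 + 2 \left(-31\right)^{2} + 5 \left(-31\right)\right) + 760 = \left(3 + 2 \cdot 961 - 155\right) + 760 = \left(3 + 1922 - 155\right) + 760 = 1770 + 760 = 2530$)
$K{\left(1699 \right)} - t = 2530 - -3202956 = 2530 + 3202956 = 3205486$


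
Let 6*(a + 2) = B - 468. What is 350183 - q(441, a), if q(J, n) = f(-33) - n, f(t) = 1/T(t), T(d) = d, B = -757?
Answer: 7699491/22 ≈ 3.4998e+5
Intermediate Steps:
a = -1237/6 (a = -2 + (-757 - 468)/6 = -2 + (⅙)*(-1225) = -2 - 1225/6 = -1237/6 ≈ -206.17)
f(t) = 1/t
q(J, n) = -1/33 - n (q(J, n) = 1/(-33) - n = -1/33 - n)
350183 - q(441, a) = 350183 - (-1/33 - 1*(-1237/6)) = 350183 - (-1/33 + 1237/6) = 350183 - 1*4535/22 = 350183 - 4535/22 = 7699491/22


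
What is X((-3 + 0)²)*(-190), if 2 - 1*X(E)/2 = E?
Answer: 2660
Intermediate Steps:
X(E) = 4 - 2*E
X((-3 + 0)²)*(-190) = (4 - 2*(-3 + 0)²)*(-190) = (4 - 2*(-3)²)*(-190) = (4 - 2*9)*(-190) = (4 - 18)*(-190) = -14*(-190) = 2660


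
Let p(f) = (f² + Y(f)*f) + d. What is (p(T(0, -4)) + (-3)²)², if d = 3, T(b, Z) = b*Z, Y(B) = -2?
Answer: 144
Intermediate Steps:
T(b, Z) = Z*b
p(f) = 3 + f² - 2*f (p(f) = (f² - 2*f) + 3 = 3 + f² - 2*f)
(p(T(0, -4)) + (-3)²)² = ((3 + (-4*0)² - (-8)*0) + (-3)²)² = ((3 + 0² - 2*0) + 9)² = ((3 + 0 + 0) + 9)² = (3 + 9)² = 12² = 144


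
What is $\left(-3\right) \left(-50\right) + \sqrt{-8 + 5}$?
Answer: $150 + i \sqrt{3} \approx 150.0 + 1.732 i$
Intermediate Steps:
$\left(-3\right) \left(-50\right) + \sqrt{-8 + 5} = 150 + \sqrt{-3} = 150 + i \sqrt{3}$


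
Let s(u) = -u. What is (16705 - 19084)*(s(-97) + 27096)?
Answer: -64692147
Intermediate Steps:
(16705 - 19084)*(s(-97) + 27096) = (16705 - 19084)*(-1*(-97) + 27096) = -2379*(97 + 27096) = -2379*27193 = -64692147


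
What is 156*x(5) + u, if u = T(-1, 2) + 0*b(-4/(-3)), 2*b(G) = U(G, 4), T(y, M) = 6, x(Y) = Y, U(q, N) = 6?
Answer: 786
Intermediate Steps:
b(G) = 3 (b(G) = (1/2)*6 = 3)
u = 6 (u = 6 + 0*3 = 6 + 0 = 6)
156*x(5) + u = 156*5 + 6 = 780 + 6 = 786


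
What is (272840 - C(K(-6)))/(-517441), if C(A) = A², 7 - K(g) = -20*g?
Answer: -260071/517441 ≈ -0.50261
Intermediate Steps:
K(g) = 7 + 20*g (K(g) = 7 - (-20)*g = 7 + 20*g)
(272840 - C(K(-6)))/(-517441) = (272840 - (7 + 20*(-6))²)/(-517441) = (272840 - (7 - 120)²)*(-1/517441) = (272840 - 1*(-113)²)*(-1/517441) = (272840 - 1*12769)*(-1/517441) = (272840 - 12769)*(-1/517441) = 260071*(-1/517441) = -260071/517441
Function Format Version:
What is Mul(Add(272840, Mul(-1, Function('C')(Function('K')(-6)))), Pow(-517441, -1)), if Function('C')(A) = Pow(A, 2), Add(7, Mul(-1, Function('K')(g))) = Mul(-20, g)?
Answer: Rational(-260071, 517441) ≈ -0.50261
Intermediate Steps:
Function('K')(g) = Add(7, Mul(20, g)) (Function('K')(g) = Add(7, Mul(-1, Mul(-20, g))) = Add(7, Mul(20, g)))
Mul(Add(272840, Mul(-1, Function('C')(Function('K')(-6)))), Pow(-517441, -1)) = Mul(Add(272840, Mul(-1, Pow(Add(7, Mul(20, -6)), 2))), Pow(-517441, -1)) = Mul(Add(272840, Mul(-1, Pow(Add(7, -120), 2))), Rational(-1, 517441)) = Mul(Add(272840, Mul(-1, Pow(-113, 2))), Rational(-1, 517441)) = Mul(Add(272840, Mul(-1, 12769)), Rational(-1, 517441)) = Mul(Add(272840, -12769), Rational(-1, 517441)) = Mul(260071, Rational(-1, 517441)) = Rational(-260071, 517441)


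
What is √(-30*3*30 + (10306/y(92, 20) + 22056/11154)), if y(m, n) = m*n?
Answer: I*√11650130472090/65780 ≈ 51.889*I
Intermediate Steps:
√(-30*3*30 + (10306/y(92, 20) + 22056/11154)) = √(-30*3*30 + (10306/((92*20)) + 22056/11154)) = √(-90*30 + (10306/1840 + 22056*(1/11154))) = √(-2700 + (10306*(1/1840) + 3676/1859)) = √(-2700 + (5153/920 + 3676/1859)) = √(-2700 + 12961347/1710280) = √(-4604794653/1710280) = I*√11650130472090/65780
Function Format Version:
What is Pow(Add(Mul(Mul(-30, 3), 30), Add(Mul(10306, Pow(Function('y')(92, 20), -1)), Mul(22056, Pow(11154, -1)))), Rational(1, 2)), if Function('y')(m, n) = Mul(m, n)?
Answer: Mul(Rational(1, 65780), I, Pow(11650130472090, Rational(1, 2))) ≈ Mul(51.889, I)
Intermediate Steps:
Pow(Add(Mul(Mul(-30, 3), 30), Add(Mul(10306, Pow(Function('y')(92, 20), -1)), Mul(22056, Pow(11154, -1)))), Rational(1, 2)) = Pow(Add(Mul(Mul(-30, 3), 30), Add(Mul(10306, Pow(Mul(92, 20), -1)), Mul(22056, Pow(11154, -1)))), Rational(1, 2)) = Pow(Add(Mul(-90, 30), Add(Mul(10306, Pow(1840, -1)), Mul(22056, Rational(1, 11154)))), Rational(1, 2)) = Pow(Add(-2700, Add(Mul(10306, Rational(1, 1840)), Rational(3676, 1859))), Rational(1, 2)) = Pow(Add(-2700, Add(Rational(5153, 920), Rational(3676, 1859))), Rational(1, 2)) = Pow(Add(-2700, Rational(12961347, 1710280)), Rational(1, 2)) = Pow(Rational(-4604794653, 1710280), Rational(1, 2)) = Mul(Rational(1, 65780), I, Pow(11650130472090, Rational(1, 2)))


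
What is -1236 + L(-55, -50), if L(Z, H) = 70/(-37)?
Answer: -45802/37 ≈ -1237.9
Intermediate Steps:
L(Z, H) = -70/37 (L(Z, H) = 70*(-1/37) = -70/37)
-1236 + L(-55, -50) = -1236 - 70/37 = -45802/37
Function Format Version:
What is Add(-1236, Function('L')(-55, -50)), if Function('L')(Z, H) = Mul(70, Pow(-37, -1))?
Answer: Rational(-45802, 37) ≈ -1237.9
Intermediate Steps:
Function('L')(Z, H) = Rational(-70, 37) (Function('L')(Z, H) = Mul(70, Rational(-1, 37)) = Rational(-70, 37))
Add(-1236, Function('L')(-55, -50)) = Add(-1236, Rational(-70, 37)) = Rational(-45802, 37)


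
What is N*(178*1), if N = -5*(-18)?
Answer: 16020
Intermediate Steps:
N = 90
N*(178*1) = 90*(178*1) = 90*178 = 16020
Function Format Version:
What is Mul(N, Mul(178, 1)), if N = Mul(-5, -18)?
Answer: 16020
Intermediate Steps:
N = 90
Mul(N, Mul(178, 1)) = Mul(90, Mul(178, 1)) = Mul(90, 178) = 16020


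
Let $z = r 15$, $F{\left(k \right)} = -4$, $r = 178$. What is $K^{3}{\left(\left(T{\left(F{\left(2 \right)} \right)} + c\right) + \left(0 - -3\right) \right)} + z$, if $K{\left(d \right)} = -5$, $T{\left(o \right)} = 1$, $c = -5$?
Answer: $2545$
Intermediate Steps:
$z = 2670$ ($z = 178 \cdot 15 = 2670$)
$K^{3}{\left(\left(T{\left(F{\left(2 \right)} \right)} + c\right) + \left(0 - -3\right) \right)} + z = \left(-5\right)^{3} + 2670 = -125 + 2670 = 2545$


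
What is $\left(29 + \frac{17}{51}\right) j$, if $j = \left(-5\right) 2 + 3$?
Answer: $- \frac{616}{3} \approx -205.33$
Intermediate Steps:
$j = -7$ ($j = -10 + 3 = -7$)
$\left(29 + \frac{17}{51}\right) j = \left(29 + \frac{17}{51}\right) \left(-7\right) = \left(29 + 17 \cdot \frac{1}{51}\right) \left(-7\right) = \left(29 + \frac{1}{3}\right) \left(-7\right) = \frac{88}{3} \left(-7\right) = - \frac{616}{3}$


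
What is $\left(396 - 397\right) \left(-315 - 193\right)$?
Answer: $508$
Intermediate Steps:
$\left(396 - 397\right) \left(-315 - 193\right) = \left(-1\right) \left(-508\right) = 508$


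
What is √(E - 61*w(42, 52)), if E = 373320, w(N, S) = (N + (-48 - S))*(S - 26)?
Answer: 2*√116327 ≈ 682.13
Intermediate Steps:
w(N, S) = (-26 + S)*(-48 + N - S) (w(N, S) = (-48 + N - S)*(-26 + S) = (-26 + S)*(-48 + N - S))
√(E - 61*w(42, 52)) = √(373320 - 61*(1248 - 1*52² - 26*42 - 22*52 + 42*52)) = √(373320 - 61*(1248 - 1*2704 - 1092 - 1144 + 2184)) = √(373320 - 61*(1248 - 2704 - 1092 - 1144 + 2184)) = √(373320 - 61*(-1508)) = √(373320 + 91988) = √465308 = 2*√116327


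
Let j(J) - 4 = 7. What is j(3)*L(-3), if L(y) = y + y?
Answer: -66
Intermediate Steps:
j(J) = 11 (j(J) = 4 + 7 = 11)
L(y) = 2*y
j(3)*L(-3) = 11*(2*(-3)) = 11*(-6) = -66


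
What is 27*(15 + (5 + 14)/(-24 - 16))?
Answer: 15687/40 ≈ 392.17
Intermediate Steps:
27*(15 + (5 + 14)/(-24 - 16)) = 27*(15 + 19/(-40)) = 27*(15 + 19*(-1/40)) = 27*(15 - 19/40) = 27*(581/40) = 15687/40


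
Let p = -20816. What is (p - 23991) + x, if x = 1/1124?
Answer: -50363067/1124 ≈ -44807.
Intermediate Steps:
x = 1/1124 ≈ 0.00088968
(p - 23991) + x = (-20816 - 23991) + 1/1124 = -44807 + 1/1124 = -50363067/1124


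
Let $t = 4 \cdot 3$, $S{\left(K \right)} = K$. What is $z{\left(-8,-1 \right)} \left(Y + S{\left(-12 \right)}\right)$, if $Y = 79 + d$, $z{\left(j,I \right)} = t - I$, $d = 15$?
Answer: $1066$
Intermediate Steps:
$t = 12$
$z{\left(j,I \right)} = 12 - I$
$Y = 94$ ($Y = 79 + 15 = 94$)
$z{\left(-8,-1 \right)} \left(Y + S{\left(-12 \right)}\right) = \left(12 - -1\right) \left(94 - 12\right) = \left(12 + 1\right) 82 = 13 \cdot 82 = 1066$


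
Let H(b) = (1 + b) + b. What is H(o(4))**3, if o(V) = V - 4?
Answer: 1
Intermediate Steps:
o(V) = -4 + V
H(b) = 1 + 2*b
H(o(4))**3 = (1 + 2*(-4 + 4))**3 = (1 + 2*0)**3 = (1 + 0)**3 = 1**3 = 1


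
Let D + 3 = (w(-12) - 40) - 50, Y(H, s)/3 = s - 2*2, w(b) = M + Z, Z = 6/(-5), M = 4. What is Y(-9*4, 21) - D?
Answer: 706/5 ≈ 141.20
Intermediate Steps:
Z = -6/5 (Z = 6*(-1/5) = -6/5 ≈ -1.2000)
w(b) = 14/5 (w(b) = 4 - 6/5 = 14/5)
Y(H, s) = -12 + 3*s (Y(H, s) = 3*(s - 2*2) = 3*(s - 4) = 3*(-4 + s) = -12 + 3*s)
D = -451/5 (D = -3 + ((14/5 - 40) - 50) = -3 + (-186/5 - 50) = -3 - 436/5 = -451/5 ≈ -90.200)
Y(-9*4, 21) - D = (-12 + 3*21) - 1*(-451/5) = (-12 + 63) + 451/5 = 51 + 451/5 = 706/5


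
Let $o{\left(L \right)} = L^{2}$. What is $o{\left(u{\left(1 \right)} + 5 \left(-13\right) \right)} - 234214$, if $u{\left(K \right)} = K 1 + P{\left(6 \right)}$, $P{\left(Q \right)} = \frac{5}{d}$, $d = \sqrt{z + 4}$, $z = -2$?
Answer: $- \frac{460211}{2} - 320 \sqrt{2} \approx -2.3056 \cdot 10^{5}$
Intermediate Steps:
$d = \sqrt{2}$ ($d = \sqrt{-2 + 4} = \sqrt{2} \approx 1.4142$)
$P{\left(Q \right)} = \frac{5 \sqrt{2}}{2}$ ($P{\left(Q \right)} = \frac{5}{\sqrt{2}} = 5 \frac{\sqrt{2}}{2} = \frac{5 \sqrt{2}}{2}$)
$u{\left(K \right)} = K + \frac{5 \sqrt{2}}{2}$ ($u{\left(K \right)} = K 1 + \frac{5 \sqrt{2}}{2} = K + \frac{5 \sqrt{2}}{2}$)
$o{\left(u{\left(1 \right)} + 5 \left(-13\right) \right)} - 234214 = \left(\left(1 + \frac{5 \sqrt{2}}{2}\right) + 5 \left(-13\right)\right)^{2} - 234214 = \left(\left(1 + \frac{5 \sqrt{2}}{2}\right) - 65\right)^{2} - 234214 = \left(-64 + \frac{5 \sqrt{2}}{2}\right)^{2} - 234214 = -234214 + \left(-64 + \frac{5 \sqrt{2}}{2}\right)^{2}$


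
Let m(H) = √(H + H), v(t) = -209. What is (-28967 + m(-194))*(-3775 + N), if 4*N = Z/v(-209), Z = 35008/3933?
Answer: 89885974817909/821997 - 6206094854*I*√97/821997 ≈ 1.0935e+8 - 74359.0*I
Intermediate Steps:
Z = 35008/3933 (Z = 35008*(1/3933) = 35008/3933 ≈ 8.9011)
m(H) = √2*√H (m(H) = √(2*H) = √2*√H)
N = -8752/821997 (N = ((35008/3933)/(-209))/4 = ((35008/3933)*(-1/209))/4 = (¼)*(-35008/821997) = -8752/821997 ≈ -0.010647)
(-28967 + m(-194))*(-3775 + N) = (-28967 + √2*√(-194))*(-3775 - 8752/821997) = (-28967 + √2*(I*√194))*(-3103047427/821997) = (-28967 + 2*I*√97)*(-3103047427/821997) = 89885974817909/821997 - 6206094854*I*√97/821997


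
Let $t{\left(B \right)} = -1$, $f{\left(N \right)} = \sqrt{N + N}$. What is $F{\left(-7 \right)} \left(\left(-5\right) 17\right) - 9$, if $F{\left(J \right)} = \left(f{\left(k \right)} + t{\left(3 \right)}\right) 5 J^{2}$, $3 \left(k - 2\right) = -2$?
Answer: $20816 - \frac{41650 \sqrt{6}}{3} \approx -13191.0$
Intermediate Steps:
$k = \frac{4}{3}$ ($k = 2 + \frac{1}{3} \left(-2\right) = 2 - \frac{2}{3} = \frac{4}{3} \approx 1.3333$)
$f{\left(N \right)} = \sqrt{2} \sqrt{N}$ ($f{\left(N \right)} = \sqrt{2 N} = \sqrt{2} \sqrt{N}$)
$F{\left(J \right)} = J^{2} \left(-5 + \frac{10 \sqrt{6}}{3}\right)$ ($F{\left(J \right)} = \left(\sqrt{2} \sqrt{\frac{4}{3}} - 1\right) 5 J^{2} = \left(\sqrt{2} \frac{2 \sqrt{3}}{3} - 1\right) 5 J^{2} = \left(\frac{2 \sqrt{6}}{3} - 1\right) 5 J^{2} = \left(-1 + \frac{2 \sqrt{6}}{3}\right) 5 J^{2} = \left(-5 + \frac{10 \sqrt{6}}{3}\right) J^{2} = J^{2} \left(-5 + \frac{10 \sqrt{6}}{3}\right)$)
$F{\left(-7 \right)} \left(\left(-5\right) 17\right) - 9 = \left(-7\right)^{2} \left(-5 + \frac{10 \sqrt{6}}{3}\right) \left(\left(-5\right) 17\right) - 9 = 49 \left(-5 + \frac{10 \sqrt{6}}{3}\right) \left(-85\right) - 9 = \left(-245 + \frac{490 \sqrt{6}}{3}\right) \left(-85\right) - 9 = \left(20825 - \frac{41650 \sqrt{6}}{3}\right) - 9 = 20816 - \frac{41650 \sqrt{6}}{3}$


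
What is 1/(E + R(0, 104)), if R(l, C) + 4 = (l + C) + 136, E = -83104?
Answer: -1/82868 ≈ -1.2067e-5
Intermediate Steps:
R(l, C) = 132 + C + l (R(l, C) = -4 + ((l + C) + 136) = -4 + ((C + l) + 136) = -4 + (136 + C + l) = 132 + C + l)
1/(E + R(0, 104)) = 1/(-83104 + (132 + 104 + 0)) = 1/(-83104 + 236) = 1/(-82868) = -1/82868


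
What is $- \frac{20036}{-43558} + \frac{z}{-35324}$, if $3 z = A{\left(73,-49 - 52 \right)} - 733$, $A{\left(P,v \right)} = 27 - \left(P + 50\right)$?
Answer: $\frac{1079682287}{2307964188} \approx 0.46781$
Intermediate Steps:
$A{\left(P,v \right)} = -23 - P$ ($A{\left(P,v \right)} = 27 - \left(50 + P\right) = -23 - P$)
$z = - \frac{829}{3}$ ($z = \frac{\left(-23 - 73\right) - 733}{3} = \frac{-96 - 733}{3} = \frac{1}{3} \left(-829\right) = - \frac{829}{3} \approx -276.33$)
$- \frac{20036}{-43558} + \frac{z}{-35324} = - \frac{20036}{-43558} - \frac{829}{3 \left(-35324\right)} = \left(-20036\right) \left(- \frac{1}{43558}\right) - - \frac{829}{105972} = \frac{10018}{21779} + \frac{829}{105972} = \frac{1079682287}{2307964188}$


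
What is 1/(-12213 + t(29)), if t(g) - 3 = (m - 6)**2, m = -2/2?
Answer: -1/12161 ≈ -8.2230e-5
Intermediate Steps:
m = -1 (m = -2*1/2 = -1)
t(g) = 52 (t(g) = 3 + (-1 - 6)**2 = 3 + (-7)**2 = 3 + 49 = 52)
1/(-12213 + t(29)) = 1/(-12213 + 52) = 1/(-12161) = -1/12161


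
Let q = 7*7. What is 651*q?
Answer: 31899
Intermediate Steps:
q = 49
651*q = 651*49 = 31899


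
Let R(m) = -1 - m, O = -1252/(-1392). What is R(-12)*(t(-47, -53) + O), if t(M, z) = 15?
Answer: 60863/348 ≈ 174.89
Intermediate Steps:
O = 313/348 (O = -1252*(-1/1392) = 313/348 ≈ 0.89943)
R(-12)*(t(-47, -53) + O) = (-1 - 1*(-12))*(15 + 313/348) = (-1 + 12)*(5533/348) = 11*(5533/348) = 60863/348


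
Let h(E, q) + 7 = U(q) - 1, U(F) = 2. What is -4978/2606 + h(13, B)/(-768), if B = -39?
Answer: -317289/166784 ≈ -1.9024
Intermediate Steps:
h(E, q) = -6 (h(E, q) = -7 + (2 - 1) = -7 + 1 = -6)
-4978/2606 + h(13, B)/(-768) = -4978/2606 - 6/(-768) = -4978*1/2606 - 6*(-1/768) = -2489/1303 + 1/128 = -317289/166784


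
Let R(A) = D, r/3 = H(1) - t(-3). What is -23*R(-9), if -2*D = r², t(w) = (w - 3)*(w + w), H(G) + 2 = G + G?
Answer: 134136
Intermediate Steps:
H(G) = -2 + 2*G (H(G) = -2 + (G + G) = -2 + 2*G)
t(w) = 2*w*(-3 + w) (t(w) = (-3 + w)*(2*w) = 2*w*(-3 + w))
r = -108 (r = 3*((-2 + 2*1) - 2*(-3)*(-3 - 3)) = 3*((-2 + 2) - 2*(-3)*(-6)) = 3*(0 - 1*36) = 3*(0 - 36) = 3*(-36) = -108)
D = -5832 (D = -½*(-108)² = -½*11664 = -5832)
R(A) = -5832
-23*R(-9) = -23*(-5832) = 134136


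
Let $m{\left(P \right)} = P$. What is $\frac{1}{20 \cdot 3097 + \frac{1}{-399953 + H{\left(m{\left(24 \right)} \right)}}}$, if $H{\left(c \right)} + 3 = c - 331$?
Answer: $\frac{400263}{24792290219} \approx 1.6145 \cdot 10^{-5}$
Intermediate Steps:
$H{\left(c \right)} = -334 + c$ ($H{\left(c \right)} = -3 + \left(c - 331\right) = -3 + \left(-331 + c\right) = -334 + c$)
$\frac{1}{20 \cdot 3097 + \frac{1}{-399953 + H{\left(m{\left(24 \right)} \right)}}} = \frac{1}{20 \cdot 3097 + \frac{1}{-399953 + \left(-334 + 24\right)}} = \frac{1}{61940 + \frac{1}{-399953 - 310}} = \frac{1}{61940 + \frac{1}{-400263}} = \frac{1}{61940 - \frac{1}{400263}} = \frac{1}{\frac{24792290219}{400263}} = \frac{400263}{24792290219}$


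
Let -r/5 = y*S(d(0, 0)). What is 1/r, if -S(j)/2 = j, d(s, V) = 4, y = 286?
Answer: 1/11440 ≈ 8.7413e-5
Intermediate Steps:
S(j) = -2*j
r = 11440 (r = -1430*(-2*4) = -1430*(-8) = -5*(-2288) = 11440)
1/r = 1/11440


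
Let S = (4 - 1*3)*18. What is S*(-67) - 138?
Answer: -1344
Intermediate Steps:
S = 18 (S = (4 - 3)*18 = 1*18 = 18)
S*(-67) - 138 = 18*(-67) - 138 = -1206 - 138 = -1344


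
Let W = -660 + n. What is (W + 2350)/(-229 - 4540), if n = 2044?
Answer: -3734/4769 ≈ -0.78297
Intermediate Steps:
W = 1384 (W = -660 + 2044 = 1384)
(W + 2350)/(-229 - 4540) = (1384 + 2350)/(-229 - 4540) = 3734/(-4769) = 3734*(-1/4769) = -3734/4769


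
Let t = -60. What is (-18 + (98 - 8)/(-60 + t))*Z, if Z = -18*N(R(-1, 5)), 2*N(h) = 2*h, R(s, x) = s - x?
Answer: -2025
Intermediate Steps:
N(h) = h (N(h) = (2*h)/2 = h)
Z = 108 (Z = -18*(-1 - 1*5) = -18*(-1 - 5) = -18*(-6) = 108)
(-18 + (98 - 8)/(-60 + t))*Z = (-18 + (98 - 8)/(-60 - 60))*108 = (-18 + 90/(-120))*108 = (-18 + 90*(-1/120))*108 = (-18 - 3/4)*108 = -75/4*108 = -2025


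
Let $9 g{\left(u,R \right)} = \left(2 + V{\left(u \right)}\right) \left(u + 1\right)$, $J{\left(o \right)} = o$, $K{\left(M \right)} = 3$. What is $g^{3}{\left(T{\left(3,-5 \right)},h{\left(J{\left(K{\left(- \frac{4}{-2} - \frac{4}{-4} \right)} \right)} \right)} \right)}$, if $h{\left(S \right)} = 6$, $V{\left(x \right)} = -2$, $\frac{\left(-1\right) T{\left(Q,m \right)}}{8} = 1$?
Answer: $0$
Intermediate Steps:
$T{\left(Q,m \right)} = -8$ ($T{\left(Q,m \right)} = \left(-8\right) 1 = -8$)
$g{\left(u,R \right)} = 0$ ($g{\left(u,R \right)} = \frac{\left(2 - 2\right) \left(u + 1\right)}{9} = \frac{0 \left(1 + u\right)}{9} = \frac{1}{9} \cdot 0 = 0$)
$g^{3}{\left(T{\left(3,-5 \right)},h{\left(J{\left(K{\left(- \frac{4}{-2} - \frac{4}{-4} \right)} \right)} \right)} \right)} = 0^{3} = 0$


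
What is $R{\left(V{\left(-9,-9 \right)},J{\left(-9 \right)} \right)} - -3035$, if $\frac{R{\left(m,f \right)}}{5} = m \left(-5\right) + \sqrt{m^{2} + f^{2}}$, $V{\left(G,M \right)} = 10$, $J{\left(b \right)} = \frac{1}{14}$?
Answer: $2785 + \frac{5 \sqrt{19601}}{14} \approx 2835.0$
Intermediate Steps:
$J{\left(b \right)} = \frac{1}{14}$
$R{\left(m,f \right)} = - 25 m + 5 \sqrt{f^{2} + m^{2}}$ ($R{\left(m,f \right)} = 5 \left(m \left(-5\right) + \sqrt{m^{2} + f^{2}}\right) = 5 \left(- 5 m + \sqrt{f^{2} + m^{2}}\right) = 5 \left(\sqrt{f^{2} + m^{2}} - 5 m\right) = - 25 m + 5 \sqrt{f^{2} + m^{2}}$)
$R{\left(V{\left(-9,-9 \right)},J{\left(-9 \right)} \right)} - -3035 = \left(\left(-25\right) 10 + 5 \sqrt{\left(\frac{1}{14}\right)^{2} + 10^{2}}\right) - -3035 = \left(-250 + 5 \sqrt{\frac{1}{196} + 100}\right) + 3035 = \left(-250 + 5 \sqrt{\frac{19601}{196}}\right) + 3035 = \left(-250 + 5 \frac{\sqrt{19601}}{14}\right) + 3035 = \left(-250 + \frac{5 \sqrt{19601}}{14}\right) + 3035 = 2785 + \frac{5 \sqrt{19601}}{14}$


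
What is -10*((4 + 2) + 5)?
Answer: -110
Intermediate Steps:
-10*((4 + 2) + 5) = -10*(6 + 5) = -10*11 = -110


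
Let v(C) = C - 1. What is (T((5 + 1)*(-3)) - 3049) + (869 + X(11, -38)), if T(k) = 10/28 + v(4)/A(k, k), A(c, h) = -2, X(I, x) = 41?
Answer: -14981/7 ≈ -2140.1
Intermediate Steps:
v(C) = -1 + C
T(k) = -8/7 (T(k) = 10/28 + (-1 + 4)/(-2) = 10*(1/28) + 3*(-½) = 5/14 - 3/2 = -8/7)
(T((5 + 1)*(-3)) - 3049) + (869 + X(11, -38)) = (-8/7 - 3049) + (869 + 41) = -21351/7 + 910 = -14981/7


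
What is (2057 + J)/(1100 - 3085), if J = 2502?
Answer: -4559/1985 ≈ -2.2967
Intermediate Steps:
(2057 + J)/(1100 - 3085) = (2057 + 2502)/(1100 - 3085) = 4559/(-1985) = 4559*(-1/1985) = -4559/1985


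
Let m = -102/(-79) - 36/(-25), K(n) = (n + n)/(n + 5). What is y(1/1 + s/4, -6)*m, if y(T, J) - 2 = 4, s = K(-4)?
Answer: 32364/1975 ≈ 16.387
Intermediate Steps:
K(n) = 2*n/(5 + n) (K(n) = (2*n)/(5 + n) = 2*n/(5 + n))
s = -8 (s = 2*(-4)/(5 - 4) = 2*(-4)/1 = 2*(-4)*1 = -8)
y(T, J) = 6 (y(T, J) = 2 + 4 = 6)
m = 5394/1975 (m = -102*(-1/79) - 36*(-1/25) = 102/79 + 36/25 = 5394/1975 ≈ 2.7311)
y(1/1 + s/4, -6)*m = 6*(5394/1975) = 32364/1975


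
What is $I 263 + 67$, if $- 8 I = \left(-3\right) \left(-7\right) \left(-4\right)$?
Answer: $\frac{5657}{2} \approx 2828.5$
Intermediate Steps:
$I = \frac{21}{2}$ ($I = - \frac{\left(-3\right) \left(-7\right) \left(-4\right)}{8} = - \frac{21 \left(-4\right)}{8} = \left(- \frac{1}{8}\right) \left(-84\right) = \frac{21}{2} \approx 10.5$)
$I 263 + 67 = \frac{21}{2} \cdot 263 + 67 = \frac{5523}{2} + 67 = \frac{5657}{2}$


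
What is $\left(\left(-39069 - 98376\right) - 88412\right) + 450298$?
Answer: $224441$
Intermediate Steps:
$\left(\left(-39069 - 98376\right) - 88412\right) + 450298 = \left(-137445 - 88412\right) + 450298 = -225857 + 450298 = 224441$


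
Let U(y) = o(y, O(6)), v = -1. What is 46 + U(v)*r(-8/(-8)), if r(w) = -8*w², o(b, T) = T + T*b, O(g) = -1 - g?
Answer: 46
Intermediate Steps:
U(y) = -7 - 7*y (U(y) = (-1 - 1*6)*(1 + y) = (-1 - 6)*(1 + y) = -7*(1 + y) = -7 - 7*y)
r(w) = -8*w²
46 + U(v)*r(-8/(-8)) = 46 + (-7 - 7*(-1))*(-8*1²) = 46 + (-7 + 7)*(-8*(-8*(-⅛))²) = 46 + 0*(-8*1²) = 46 + 0*(-8*1) = 46 + 0*(-8) = 46 + 0 = 46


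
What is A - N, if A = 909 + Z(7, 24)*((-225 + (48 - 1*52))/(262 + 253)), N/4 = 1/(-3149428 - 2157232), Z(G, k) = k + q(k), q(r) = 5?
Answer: 24489917521/27329299 ≈ 896.10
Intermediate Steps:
Z(G, k) = 5 + k (Z(G, k) = k + 5 = 5 + k)
N = -1/1326665 (N = 4/(-3149428 - 2157232) = 4/(-5306660) = 4*(-1/5306660) = -1/1326665 ≈ -7.5377e-7)
A = 461494/515 (A = 909 + (5 + 24)*((-225 + (48 - 1*52))/(262 + 253)) = 909 + 29*((-225 + (48 - 52))/515) = 909 + 29*((-225 - 4)*(1/515)) = 909 + 29*(-229*1/515) = 909 + 29*(-229/515) = 909 - 6641/515 = 461494/515 ≈ 896.10)
A - N = 461494/515 - 1*(-1/1326665) = 461494/515 + 1/1326665 = 24489917521/27329299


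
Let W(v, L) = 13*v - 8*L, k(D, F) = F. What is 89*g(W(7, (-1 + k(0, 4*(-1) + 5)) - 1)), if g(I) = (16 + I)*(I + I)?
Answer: 2026530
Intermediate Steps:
W(v, L) = -8*L + 13*v
g(I) = 2*I*(16 + I) (g(I) = (16 + I)*(2*I) = 2*I*(16 + I))
89*g(W(7, (-1 + k(0, 4*(-1) + 5)) - 1)) = 89*(2*(-8*((-1 + (4*(-1) + 5)) - 1) + 13*7)*(16 + (-8*((-1 + (4*(-1) + 5)) - 1) + 13*7))) = 89*(2*(-8*((-1 + (-4 + 5)) - 1) + 91)*(16 + (-8*((-1 + (-4 + 5)) - 1) + 91))) = 89*(2*(-8*((-1 + 1) - 1) + 91)*(16 + (-8*((-1 + 1) - 1) + 91))) = 89*(2*(-8*(0 - 1) + 91)*(16 + (-8*(0 - 1) + 91))) = 89*(2*(-8*(-1) + 91)*(16 + (-8*(-1) + 91))) = 89*(2*(8 + 91)*(16 + (8 + 91))) = 89*(2*99*(16 + 99)) = 89*(2*99*115) = 89*22770 = 2026530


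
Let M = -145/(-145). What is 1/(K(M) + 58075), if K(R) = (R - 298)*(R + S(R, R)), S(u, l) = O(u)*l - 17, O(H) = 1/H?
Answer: 1/62530 ≈ 1.5992e-5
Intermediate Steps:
M = 1 (M = -145*(-1/145) = 1)
O(H) = 1/H
S(u, l) = -17 + l/u (S(u, l) = l/u - 17 = -17 + l/u)
K(R) = (-298 + R)*(-16 + R) (K(R) = (R - 298)*(R + (-17 + R/R)) = (-298 + R)*(R + (-17 + 1)) = (-298 + R)*(R - 16) = (-298 + R)*(-16 + R))
1/(K(M) + 58075) = 1/((4768 + 1**2 - 314*1) + 58075) = 1/((4768 + 1 - 314) + 58075) = 1/(4455 + 58075) = 1/62530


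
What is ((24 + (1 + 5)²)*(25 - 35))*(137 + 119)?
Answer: -153600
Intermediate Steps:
((24 + (1 + 5)²)*(25 - 35))*(137 + 119) = ((24 + 6²)*(-10))*256 = ((24 + 36)*(-10))*256 = (60*(-10))*256 = -600*256 = -153600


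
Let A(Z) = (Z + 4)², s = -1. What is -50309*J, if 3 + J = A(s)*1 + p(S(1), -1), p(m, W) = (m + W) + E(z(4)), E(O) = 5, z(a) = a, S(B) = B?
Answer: -553399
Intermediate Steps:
A(Z) = (4 + Z)²
p(m, W) = 5 + W + m (p(m, W) = (m + W) + 5 = (W + m) + 5 = 5 + W + m)
J = 11 (J = -3 + ((4 - 1)²*1 + (5 - 1 + 1)) = -3 + (3²*1 + 5) = -3 + (9*1 + 5) = -3 + (9 + 5) = -3 + 14 = 11)
-50309*J = -50309*11 = -553399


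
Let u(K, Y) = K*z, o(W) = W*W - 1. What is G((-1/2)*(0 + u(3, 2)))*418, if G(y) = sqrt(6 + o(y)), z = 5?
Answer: 1463*sqrt(5) ≈ 3271.4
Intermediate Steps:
o(W) = -1 + W**2 (o(W) = W**2 - 1 = -1 + W**2)
u(K, Y) = 5*K (u(K, Y) = K*5 = 5*K)
G(y) = sqrt(5 + y**2) (G(y) = sqrt(6 + (-1 + y**2)) = sqrt(5 + y**2))
G((-1/2)*(0 + u(3, 2)))*418 = sqrt(5 + ((-1/2)*(0 + 5*3))**2)*418 = sqrt(5 + ((-1*1/2)*(0 + 15))**2)*418 = sqrt(5 + (-1/2*15)**2)*418 = sqrt(5 + (-15/2)**2)*418 = sqrt(5 + 225/4)*418 = sqrt(245/4)*418 = (7*sqrt(5)/2)*418 = 1463*sqrt(5)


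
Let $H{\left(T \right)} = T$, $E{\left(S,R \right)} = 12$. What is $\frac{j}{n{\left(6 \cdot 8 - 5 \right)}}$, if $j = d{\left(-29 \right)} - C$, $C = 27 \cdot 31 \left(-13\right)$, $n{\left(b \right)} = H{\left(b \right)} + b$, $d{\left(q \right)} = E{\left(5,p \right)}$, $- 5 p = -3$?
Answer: $\frac{10893}{86} \approx 126.66$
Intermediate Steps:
$p = \frac{3}{5}$ ($p = \left(- \frac{1}{5}\right) \left(-3\right) = \frac{3}{5} \approx 0.6$)
$d{\left(q \right)} = 12$
$n{\left(b \right)} = 2 b$ ($n{\left(b \right)} = b + b = 2 b$)
$C = -10881$ ($C = 837 \left(-13\right) = -10881$)
$j = 10893$ ($j = 12 - -10881 = 12 + 10881 = 10893$)
$\frac{j}{n{\left(6 \cdot 8 - 5 \right)}} = \frac{10893}{2 \left(6 \cdot 8 - 5\right)} = \frac{10893}{2 \left(48 - 5\right)} = \frac{10893}{2 \cdot 43} = \frac{10893}{86}$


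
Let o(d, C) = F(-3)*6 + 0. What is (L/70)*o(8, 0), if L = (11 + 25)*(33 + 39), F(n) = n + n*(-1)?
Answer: 0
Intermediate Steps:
F(n) = 0 (F(n) = n - n = 0)
L = 2592 (L = 36*72 = 2592)
o(d, C) = 0 (o(d, C) = 0*6 + 0 = 0 + 0 = 0)
(L/70)*o(8, 0) = (2592/70)*0 = (2592*(1/70))*0 = (1296/35)*0 = 0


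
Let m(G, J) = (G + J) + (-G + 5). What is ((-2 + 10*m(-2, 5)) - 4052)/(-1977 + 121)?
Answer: 1977/928 ≈ 2.1304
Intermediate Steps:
m(G, J) = 5 + J (m(G, J) = (G + J) + (5 - G) = 5 + J)
((-2 + 10*m(-2, 5)) - 4052)/(-1977 + 121) = ((-2 + 10*(5 + 5)) - 4052)/(-1977 + 121) = ((-2 + 10*10) - 4052)/(-1856) = ((-2 + 100) - 4052)*(-1/1856) = (98 - 4052)*(-1/1856) = -3954*(-1/1856) = 1977/928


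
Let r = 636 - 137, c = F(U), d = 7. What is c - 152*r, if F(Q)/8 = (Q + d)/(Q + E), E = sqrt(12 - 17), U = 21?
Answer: 8*(-9481*sqrt(5) + 199073*I)/(sqrt(5) - 21*I) ≈ -75838.0 - 1.123*I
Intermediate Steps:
E = I*sqrt(5) (E = sqrt(-5) = I*sqrt(5) ≈ 2.2361*I)
F(Q) = 8*(7 + Q)/(Q + I*sqrt(5)) (F(Q) = 8*((Q + 7)/(Q + I*sqrt(5))) = 8*((7 + Q)/(Q + I*sqrt(5))) = 8*(7 + Q)/(Q + I*sqrt(5)))
c = 224/(21 + I*sqrt(5)) (c = 8*(7 + 21)/(21 + I*sqrt(5)) = 8*28/(21 + I*sqrt(5)) = 224/(21 + I*sqrt(5)) ≈ 10.547 - 1.123*I)
r = 499
c - 152*r = (2352/223 - 112*I*sqrt(5)/223) - 152*499 = (2352/223 - 112*I*sqrt(5)/223) - 75848 = -16911752/223 - 112*I*sqrt(5)/223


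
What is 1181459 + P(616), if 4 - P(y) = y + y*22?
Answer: 1167295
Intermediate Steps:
P(y) = 4 - 23*y (P(y) = 4 - (y + y*22) = 4 - (y + 22*y) = 4 - 23*y)
1181459 + P(616) = 1181459 + (4 - 23*616) = 1181459 + (4 - 14168) = 1181459 - 14164 = 1167295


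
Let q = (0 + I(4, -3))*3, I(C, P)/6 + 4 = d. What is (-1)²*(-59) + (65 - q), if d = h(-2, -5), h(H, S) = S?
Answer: 168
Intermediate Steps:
d = -5
I(C, P) = -54 (I(C, P) = -24 + 6*(-5) = -24 - 30 = -54)
q = -162 (q = (0 - 54)*3 = -54*3 = -162)
(-1)²*(-59) + (65 - q) = (-1)²*(-59) + (65 - 1*(-162)) = 1*(-59) + (65 + 162) = -59 + 227 = 168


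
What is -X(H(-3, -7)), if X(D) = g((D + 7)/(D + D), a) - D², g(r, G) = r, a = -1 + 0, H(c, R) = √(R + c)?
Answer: -21/2 + 7*I*√10/20 ≈ -10.5 + 1.1068*I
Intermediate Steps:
a = -1
X(D) = -D² + (7 + D)/(2*D) (X(D) = (D + 7)/(D + D) - D² = (7 + D)/((2*D)) - D² = (7 + D)*(1/(2*D)) - D² = (7 + D)/(2*D) - D² = -D² + (7 + D)/(2*D))
-X(H(-3, -7)) = -(7 + √(-7 - 3) - 2*(-7 - 3)^(3/2))/(2*(√(-7 - 3))) = -(7 + √(-10) - 2*(-10*I*√10))/(2*(√(-10))) = -(7 + I*√10 - 2*(-10*I*√10))/(2*(I*√10)) = -(-I*√10/10)*(7 + I*√10 - (-20)*I*√10)/2 = -(-I*√10/10)*(7 + I*√10 + 20*I*√10)/2 = -(-I*√10/10)*(7 + 21*I*√10)/2 = -(-1)*I*√10*(7 + 21*I*√10)/20 = I*√10*(7 + 21*I*√10)/20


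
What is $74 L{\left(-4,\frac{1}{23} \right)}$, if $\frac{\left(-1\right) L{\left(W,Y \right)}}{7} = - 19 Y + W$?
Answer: $\frac{57498}{23} \approx 2499.9$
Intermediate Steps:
$L{\left(W,Y \right)} = - 7 W + 133 Y$ ($L{\left(W,Y \right)} = - 7 \left(- 19 Y + W\right) = - 7 \left(W - 19 Y\right) = - 7 W + 133 Y$)
$74 L{\left(-4,\frac{1}{23} \right)} = 74 \left(\left(-7\right) \left(-4\right) + \frac{133}{23}\right) = 74 \left(28 + 133 \cdot \frac{1}{23}\right) = 74 \left(28 + \frac{133}{23}\right) = 74 \cdot \frac{777}{23} = \frac{57498}{23}$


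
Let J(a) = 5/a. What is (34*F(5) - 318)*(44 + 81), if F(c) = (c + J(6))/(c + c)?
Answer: -223625/6 ≈ -37271.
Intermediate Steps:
F(c) = (⅚ + c)/(2*c) (F(c) = (c + 5/6)/(c + c) = (c + 5*(⅙))/((2*c)) = (c + ⅚)*(1/(2*c)) = (⅚ + c)*(1/(2*c)) = (⅚ + c)/(2*c))
(34*F(5) - 318)*(44 + 81) = (34*((1/12)*(5 + 6*5)/5) - 318)*(44 + 81) = (34*((1/12)*(⅕)*(5 + 30)) - 318)*125 = (34*((1/12)*(⅕)*35) - 318)*125 = (34*(7/12) - 318)*125 = (119/6 - 318)*125 = -1789/6*125 = -223625/6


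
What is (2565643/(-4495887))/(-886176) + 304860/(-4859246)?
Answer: -35723371633280563/569410327690208928 ≈ -0.062737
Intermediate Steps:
(2565643/(-4495887))/(-886176) + 304860/(-4859246) = (2565643*(-1/4495887))*(-1/886176) + 304860*(-1/4859246) = -2565643/4495887*(-1/886176) - 152430/2429623 = 2565643/3984147158112 - 152430/2429623 = -35723371633280563/569410327690208928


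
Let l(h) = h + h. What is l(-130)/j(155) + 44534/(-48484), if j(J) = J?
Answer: -62931/24242 ≈ -2.5959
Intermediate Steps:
l(h) = 2*h
l(-130)/j(155) + 44534/(-48484) = (2*(-130))/155 + 44534/(-48484) = -260*1/155 + 44534*(-1/48484) = -52/31 - 22267/24242 = -62931/24242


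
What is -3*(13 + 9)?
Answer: -66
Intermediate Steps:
-3*(13 + 9) = -3*22 = -66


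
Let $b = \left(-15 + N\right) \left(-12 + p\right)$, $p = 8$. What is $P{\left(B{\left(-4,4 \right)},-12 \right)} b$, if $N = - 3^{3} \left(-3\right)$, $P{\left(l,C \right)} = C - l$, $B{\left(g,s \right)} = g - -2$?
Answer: $2640$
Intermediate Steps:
$B{\left(g,s \right)} = 2 + g$ ($B{\left(g,s \right)} = g + 2 = 2 + g$)
$N = 81$ ($N = \left(-1\right) 27 \left(-3\right) = \left(-27\right) \left(-3\right) = 81$)
$b = -264$ ($b = \left(-15 + 81\right) \left(-12 + 8\right) = 66 \left(-4\right) = -264$)
$P{\left(B{\left(-4,4 \right)},-12 \right)} b = \left(-12 - \left(2 - 4\right)\right) \left(-264\right) = \left(-12 - -2\right) \left(-264\right) = \left(-12 + 2\right) \left(-264\right) = \left(-10\right) \left(-264\right) = 2640$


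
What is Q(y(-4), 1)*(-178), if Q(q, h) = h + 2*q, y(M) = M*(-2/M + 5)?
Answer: 7654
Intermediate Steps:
y(M) = M*(5 - 2/M)
Q(y(-4), 1)*(-178) = (1 + 2*(-2 + 5*(-4)))*(-178) = (1 + 2*(-2 - 20))*(-178) = (1 + 2*(-22))*(-178) = (1 - 44)*(-178) = -43*(-178) = 7654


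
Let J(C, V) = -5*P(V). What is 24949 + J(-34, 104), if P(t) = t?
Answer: 24429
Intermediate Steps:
J(C, V) = -5*V
24949 + J(-34, 104) = 24949 - 5*104 = 24949 - 520 = 24429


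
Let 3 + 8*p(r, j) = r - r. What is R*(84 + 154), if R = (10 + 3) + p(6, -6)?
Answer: 12019/4 ≈ 3004.8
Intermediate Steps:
p(r, j) = -3/8 (p(r, j) = -3/8 + (r - r)/8 = -3/8 + (1/8)*0 = -3/8 + 0 = -3/8)
R = 101/8 (R = (10 + 3) - 3/8 = 13 - 3/8 = 101/8 ≈ 12.625)
R*(84 + 154) = 101*(84 + 154)/8 = (101/8)*238 = 12019/4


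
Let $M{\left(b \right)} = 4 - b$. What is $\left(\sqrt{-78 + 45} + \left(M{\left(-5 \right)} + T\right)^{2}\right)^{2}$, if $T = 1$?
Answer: $\left(100 + i \sqrt{33}\right)^{2} \approx 9967.0 + 1148.9 i$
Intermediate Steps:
$\left(\sqrt{-78 + 45} + \left(M{\left(-5 \right)} + T\right)^{2}\right)^{2} = \left(\sqrt{-78 + 45} + \left(\left(4 - -5\right) + 1\right)^{2}\right)^{2} = \left(\sqrt{-33} + \left(\left(4 + 5\right) + 1\right)^{2}\right)^{2} = \left(i \sqrt{33} + \left(9 + 1\right)^{2}\right)^{2} = \left(i \sqrt{33} + 10^{2}\right)^{2} = \left(i \sqrt{33} + 100\right)^{2} = \left(100 + i \sqrt{33}\right)^{2}$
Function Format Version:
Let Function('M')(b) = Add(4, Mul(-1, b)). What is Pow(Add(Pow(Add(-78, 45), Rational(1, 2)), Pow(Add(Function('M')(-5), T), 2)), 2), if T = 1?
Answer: Pow(Add(100, Mul(I, Pow(33, Rational(1, 2)))), 2) ≈ Add(9967.0, Mul(1148.9, I))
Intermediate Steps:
Pow(Add(Pow(Add(-78, 45), Rational(1, 2)), Pow(Add(Function('M')(-5), T), 2)), 2) = Pow(Add(Pow(Add(-78, 45), Rational(1, 2)), Pow(Add(Add(4, Mul(-1, -5)), 1), 2)), 2) = Pow(Add(Pow(-33, Rational(1, 2)), Pow(Add(Add(4, 5), 1), 2)), 2) = Pow(Add(Mul(I, Pow(33, Rational(1, 2))), Pow(Add(9, 1), 2)), 2) = Pow(Add(Mul(I, Pow(33, Rational(1, 2))), Pow(10, 2)), 2) = Pow(Add(Mul(I, Pow(33, Rational(1, 2))), 100), 2) = Pow(Add(100, Mul(I, Pow(33, Rational(1, 2)))), 2)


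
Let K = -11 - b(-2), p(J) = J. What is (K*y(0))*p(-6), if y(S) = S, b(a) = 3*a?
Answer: 0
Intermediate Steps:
K = -5 (K = -11 - 3*(-2) = -11 - 1*(-6) = -11 + 6 = -5)
(K*y(0))*p(-6) = -5*0*(-6) = 0*(-6) = 0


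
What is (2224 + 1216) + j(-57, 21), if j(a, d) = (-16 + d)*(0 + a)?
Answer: 3155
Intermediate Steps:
j(a, d) = a*(-16 + d) (j(a, d) = (-16 + d)*a = a*(-16 + d))
(2224 + 1216) + j(-57, 21) = (2224 + 1216) - 57*(-16 + 21) = 3440 - 57*5 = 3440 - 285 = 3155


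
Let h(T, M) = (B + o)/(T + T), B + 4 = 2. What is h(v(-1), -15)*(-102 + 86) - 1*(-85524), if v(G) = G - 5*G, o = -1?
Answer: 85530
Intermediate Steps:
B = -2 (B = -4 + 2 = -2)
v(G) = -4*G
h(T, M) = -3/(2*T) (h(T, M) = (-2 - 1)/(T + T) = -3*1/(2*T) = -3/(2*T))
h(v(-1), -15)*(-102 + 86) - 1*(-85524) = (-3/(2*((-4*(-1)))))*(-102 + 86) - 1*(-85524) = -3/2/4*(-16) + 85524 = -3/2*1/4*(-16) + 85524 = -3/8*(-16) + 85524 = 6 + 85524 = 85530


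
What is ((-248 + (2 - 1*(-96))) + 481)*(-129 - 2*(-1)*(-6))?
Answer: -46671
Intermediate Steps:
((-248 + (2 - 1*(-96))) + 481)*(-129 - 2*(-1)*(-6)) = ((-248 + (2 + 96)) + 481)*(-129 + 2*(-6)) = ((-248 + 98) + 481)*(-129 - 12) = (-150 + 481)*(-141) = 331*(-141) = -46671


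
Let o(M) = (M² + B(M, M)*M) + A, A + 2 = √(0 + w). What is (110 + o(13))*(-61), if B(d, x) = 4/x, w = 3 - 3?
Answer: -17141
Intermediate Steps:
w = 0
A = -2 (A = -2 + √(0 + 0) = -2 + √0 = -2 + 0 = -2)
o(M) = 2 + M² (o(M) = (M² + (4/M)*M) - 2 = (M² + 4) - 2 = (4 + M²) - 2 = 2 + M²)
(110 + o(13))*(-61) = (110 + (2 + 13²))*(-61) = (110 + (2 + 169))*(-61) = (110 + 171)*(-61) = 281*(-61) = -17141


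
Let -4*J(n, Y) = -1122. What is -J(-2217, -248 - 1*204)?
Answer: -561/2 ≈ -280.50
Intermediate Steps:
J(n, Y) = 561/2 (J(n, Y) = -1/4*(-1122) = 561/2)
-J(-2217, -248 - 1*204) = -1*561/2 = -561/2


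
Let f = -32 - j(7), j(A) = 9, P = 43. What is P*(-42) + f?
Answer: -1847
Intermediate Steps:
f = -41 (f = -32 - 1*9 = -32 - 9 = -41)
P*(-42) + f = 43*(-42) - 41 = -1806 - 41 = -1847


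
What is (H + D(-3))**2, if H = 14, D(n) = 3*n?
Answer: 25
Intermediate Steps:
(H + D(-3))**2 = (14 + 3*(-3))**2 = (14 - 9)**2 = 5**2 = 25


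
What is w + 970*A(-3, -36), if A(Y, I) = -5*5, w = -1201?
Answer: -25451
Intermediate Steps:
A(Y, I) = -25
w + 970*A(-3, -36) = -1201 + 970*(-25) = -1201 - 24250 = -25451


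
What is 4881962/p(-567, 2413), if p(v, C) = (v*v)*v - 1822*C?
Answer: -4881962/186680749 ≈ -0.026151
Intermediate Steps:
p(v, C) = v³ - 1822*C (p(v, C) = v²*v - 1822*C = v³ - 1822*C)
4881962/p(-567, 2413) = 4881962/((-567)³ - 1822*2413) = 4881962/(-182284263 - 4396486) = 4881962/(-186680749) = 4881962*(-1/186680749) = -4881962/186680749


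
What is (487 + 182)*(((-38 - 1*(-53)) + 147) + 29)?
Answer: 127779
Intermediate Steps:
(487 + 182)*(((-38 - 1*(-53)) + 147) + 29) = 669*(((-38 + 53) + 147) + 29) = 669*((15 + 147) + 29) = 669*(162 + 29) = 669*191 = 127779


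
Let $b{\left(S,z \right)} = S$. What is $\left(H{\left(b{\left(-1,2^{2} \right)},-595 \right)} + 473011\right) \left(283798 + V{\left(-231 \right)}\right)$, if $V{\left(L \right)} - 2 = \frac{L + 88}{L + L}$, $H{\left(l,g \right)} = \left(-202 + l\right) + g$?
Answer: $\frac{804085173367}{6} \approx 1.3401 \cdot 10^{11}$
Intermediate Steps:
$H{\left(l,g \right)} = -202 + g + l$
$V{\left(L \right)} = 2 + \frac{88 + L}{2 L}$ ($V{\left(L \right)} = 2 + \frac{L + 88}{L + L} = 2 + \frac{88 + L}{2 L}$)
$\left(H{\left(b{\left(-1,2^{2} \right)},-595 \right)} + 473011\right) \left(283798 + V{\left(-231 \right)}\right) = \left(\left(-202 - 595 - 1\right) + 473011\right) \left(283798 + \left(\frac{5}{2} + \frac{44}{-231}\right)\right) = \left(-798 + 473011\right) \left(283798 + \left(\frac{5}{2} + 44 \left(- \frac{1}{231}\right)\right)\right) = 472213 \left(283798 + \left(\frac{5}{2} - \frac{4}{21}\right)\right) = 472213 \left(283798 + \frac{97}{42}\right) = 472213 \cdot \frac{11919613}{42} = \frac{804085173367}{6}$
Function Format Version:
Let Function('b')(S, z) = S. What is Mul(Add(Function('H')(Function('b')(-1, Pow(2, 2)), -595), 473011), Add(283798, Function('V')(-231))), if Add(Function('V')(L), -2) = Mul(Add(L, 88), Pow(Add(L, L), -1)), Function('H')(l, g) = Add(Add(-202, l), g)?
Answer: Rational(804085173367, 6) ≈ 1.3401e+11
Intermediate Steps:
Function('H')(l, g) = Add(-202, g, l)
Function('V')(L) = Add(2, Mul(Rational(1, 2), Pow(L, -1), Add(88, L))) (Function('V')(L) = Add(2, Mul(Add(L, 88), Pow(Add(L, L), -1))) = Add(2, Mul(Add(88, L), Pow(Mul(2, L), -1))) = Add(2, Mul(Add(88, L), Mul(Rational(1, 2), Pow(L, -1)))) = Add(2, Mul(Rational(1, 2), Pow(L, -1), Add(88, L))))
Mul(Add(Function('H')(Function('b')(-1, Pow(2, 2)), -595), 473011), Add(283798, Function('V')(-231))) = Mul(Add(Add(-202, -595, -1), 473011), Add(283798, Add(Rational(5, 2), Mul(44, Pow(-231, -1))))) = Mul(Add(-798, 473011), Add(283798, Add(Rational(5, 2), Mul(44, Rational(-1, 231))))) = Mul(472213, Add(283798, Add(Rational(5, 2), Rational(-4, 21)))) = Mul(472213, Add(283798, Rational(97, 42))) = Mul(472213, Rational(11919613, 42)) = Rational(804085173367, 6)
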